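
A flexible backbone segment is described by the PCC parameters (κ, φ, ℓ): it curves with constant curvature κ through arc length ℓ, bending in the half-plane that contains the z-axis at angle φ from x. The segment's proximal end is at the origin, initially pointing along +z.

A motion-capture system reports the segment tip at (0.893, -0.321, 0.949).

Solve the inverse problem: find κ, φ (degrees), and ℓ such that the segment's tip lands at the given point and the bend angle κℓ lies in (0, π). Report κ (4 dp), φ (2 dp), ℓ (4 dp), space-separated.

ρ = √(x²+y²) = √(0.893² + -0.321²) = 0.94894
φ = atan2(y, x) mod 360° = atan2(-0.321, 0.893) = 340.2284°
|p|² = ρ² + z² = 0.94894² + 0.949² = 1.80109
κ = 2ρ / |p|² = 2×0.94894 / 1.80109 = 1.05374
θ = 2·atan2(ρ, z) = 2·atan2(0.94894, 0.949) = 1.57073 rad
ℓ = θ/κ = 1.57073/1.05374 = 1.49063

1.0537 340.23 1.4906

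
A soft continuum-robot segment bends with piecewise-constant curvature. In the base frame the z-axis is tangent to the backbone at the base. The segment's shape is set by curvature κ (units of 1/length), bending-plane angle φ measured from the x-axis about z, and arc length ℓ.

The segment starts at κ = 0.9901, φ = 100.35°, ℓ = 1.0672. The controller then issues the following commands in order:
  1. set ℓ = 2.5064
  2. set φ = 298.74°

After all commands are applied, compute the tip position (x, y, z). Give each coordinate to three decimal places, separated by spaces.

initial: κ=0.9901, φ=100.35°, ℓ=1.0672
cmd 1: set ℓ=2.5064 → (κ,φ,ℓ)=(0.9901,100.35°,2.5064) → tip=(-0.3248,1.7785,0.6193)
cmd 2: set φ=298.74° → (κ,φ,ℓ)=(0.9901,298.74°,2.5064) → tip=(0.8693,-1.5852,0.6193)

0.869 -1.585 0.619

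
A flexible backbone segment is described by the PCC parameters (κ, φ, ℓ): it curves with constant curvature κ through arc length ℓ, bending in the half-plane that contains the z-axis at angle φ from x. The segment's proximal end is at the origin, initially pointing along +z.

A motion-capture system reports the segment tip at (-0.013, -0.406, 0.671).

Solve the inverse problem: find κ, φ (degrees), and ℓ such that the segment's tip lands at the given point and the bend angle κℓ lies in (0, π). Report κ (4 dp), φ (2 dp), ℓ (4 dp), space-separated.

ρ = √(x²+y²) = √(-0.013² + -0.406²) = 0.40621
φ = atan2(y, x) mod 360° = atan2(-0.406, -0.013) = 268.1660°
|p|² = ρ² + z² = 0.40621² + 0.671² = 0.61525
κ = 2ρ / |p|² = 2×0.40621 / 0.61525 = 1.32047
θ = 2·atan2(ρ, z) = 2·atan2(0.40621, 0.671) = 1.08873 rad
ℓ = θ/κ = 1.08873/1.32047 = 0.82450

1.3205 268.17 0.8245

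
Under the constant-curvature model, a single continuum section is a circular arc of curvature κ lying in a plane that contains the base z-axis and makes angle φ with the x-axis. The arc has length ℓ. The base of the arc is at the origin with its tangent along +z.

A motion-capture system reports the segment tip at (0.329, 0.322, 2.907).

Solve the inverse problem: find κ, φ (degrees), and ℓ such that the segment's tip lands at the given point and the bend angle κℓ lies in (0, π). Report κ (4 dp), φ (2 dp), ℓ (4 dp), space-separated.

0.1063 44.38 2.9554

ρ = √(x²+y²) = √(0.329² + 0.322²) = 0.46035
φ = atan2(y, x) mod 360° = atan2(0.322, 0.329) = 44.3839°
|p|² = ρ² + z² = 0.46035² + 2.907² = 8.66257
κ = 2ρ / |p|² = 2×0.46035 / 8.66257 = 0.10629
θ = 2·atan2(ρ, z) = 2·atan2(0.46035, 2.907) = 0.31411 rad
ℓ = θ/κ = 0.31411/0.10629 = 2.95536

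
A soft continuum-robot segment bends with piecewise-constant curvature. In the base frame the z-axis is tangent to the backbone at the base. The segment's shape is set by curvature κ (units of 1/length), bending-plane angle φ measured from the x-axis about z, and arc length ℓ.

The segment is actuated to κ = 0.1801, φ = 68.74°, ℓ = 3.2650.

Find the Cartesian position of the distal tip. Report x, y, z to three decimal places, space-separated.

0.338 0.869 3.080

θ = κ·ℓ = 0.1801 × 3.2650 = 0.58803 rad
ρ = (1 − cos θ)/κ = (1 − 0.83204)/0.1801 = 0.93261
z = sin θ / κ = 0.55472/0.1801 = 3.08007
x = ρ cos φ = 0.93261 × cos(68.74°) = 0.33816
y = ρ sin φ = 0.93261 × sin(68.74°) = 0.86914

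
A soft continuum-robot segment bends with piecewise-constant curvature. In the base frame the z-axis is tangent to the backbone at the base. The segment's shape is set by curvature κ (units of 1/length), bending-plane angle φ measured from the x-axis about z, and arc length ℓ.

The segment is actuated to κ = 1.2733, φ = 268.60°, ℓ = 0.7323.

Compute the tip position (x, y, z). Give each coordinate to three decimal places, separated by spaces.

-0.008 -0.317 0.631

θ = κ·ℓ = 1.2733 × 0.7323 = 0.93244 rad
ρ = (1 − cos θ)/κ = (1 − 0.59588)/1.2733 = 0.31738
z = sin θ / κ = 0.80307/1.2733 = 0.63070
x = ρ cos φ = 0.31738 × cos(268.60°) = -0.00775
y = ρ sin φ = 0.31738 × sin(268.60°) = -0.31729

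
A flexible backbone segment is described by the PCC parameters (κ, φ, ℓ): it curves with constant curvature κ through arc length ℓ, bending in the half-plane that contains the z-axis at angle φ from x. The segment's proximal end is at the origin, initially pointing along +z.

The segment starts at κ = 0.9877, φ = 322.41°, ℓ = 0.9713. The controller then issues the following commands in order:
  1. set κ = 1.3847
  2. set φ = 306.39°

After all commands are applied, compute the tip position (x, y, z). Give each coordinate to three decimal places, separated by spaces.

0.333 -0.451 0.704

initial: κ=0.9877, φ=322.41°, ℓ=0.9713
cmd 1: set κ=1.3847 → (κ,φ,ℓ)=(1.3847,322.41°,0.9713) → tip=(0.4441,-0.3419,0.7038)
cmd 2: set φ=306.39° → (κ,φ,ℓ)=(1.3847,306.39°,0.9713) → tip=(0.3325,-0.4512,0.7038)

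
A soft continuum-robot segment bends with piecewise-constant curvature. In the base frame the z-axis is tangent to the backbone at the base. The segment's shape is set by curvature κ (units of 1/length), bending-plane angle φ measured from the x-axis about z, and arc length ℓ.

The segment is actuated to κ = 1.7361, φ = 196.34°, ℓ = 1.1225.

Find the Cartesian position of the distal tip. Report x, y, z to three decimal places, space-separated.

-0.757 -0.222 0.535

θ = κ·ℓ = 1.7361 × 1.1225 = 1.94877 rad
ρ = (1 − cos θ)/κ = (1 − -0.36904)/1.7361 = 0.78857
z = sin θ / κ = 0.92941/1.7361 = 0.53535
x = ρ cos φ = 0.78857 × cos(196.34°) = -0.75672
y = ρ sin φ = 0.78857 × sin(196.34°) = -0.22185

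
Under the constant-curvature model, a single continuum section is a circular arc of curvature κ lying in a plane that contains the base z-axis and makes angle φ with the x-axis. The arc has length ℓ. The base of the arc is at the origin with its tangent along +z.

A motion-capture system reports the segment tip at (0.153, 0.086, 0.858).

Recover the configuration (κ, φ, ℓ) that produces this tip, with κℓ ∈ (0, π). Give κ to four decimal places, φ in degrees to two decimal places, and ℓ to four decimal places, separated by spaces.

ρ = √(x²+y²) = √(0.153² + 0.086²) = 0.17551
φ = atan2(y, x) mod 360° = atan2(0.086, 0.153) = 29.3400°
|p|² = ρ² + z² = 0.17551² + 0.858² = 0.76697
κ = 2ρ / |p|² = 2×0.17551 / 0.76697 = 0.45768
θ = 2·atan2(ρ, z) = 2·atan2(0.17551, 0.858) = 0.40355 rad
ℓ = θ/κ = 0.40355/0.45768 = 0.88174

0.4577 29.34 0.8817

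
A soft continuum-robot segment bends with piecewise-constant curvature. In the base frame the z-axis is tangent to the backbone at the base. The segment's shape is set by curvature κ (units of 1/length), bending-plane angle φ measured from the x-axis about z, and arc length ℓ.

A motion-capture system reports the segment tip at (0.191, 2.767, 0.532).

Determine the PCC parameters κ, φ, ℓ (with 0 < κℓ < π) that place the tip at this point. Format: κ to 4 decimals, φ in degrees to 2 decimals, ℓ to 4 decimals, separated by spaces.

0.6955 86.05 3.9721

ρ = √(x²+y²) = √(0.191² + 2.767²) = 2.77358
φ = atan2(y, x) mod 360° = atan2(2.767, 0.191) = 86.0513°
|p|² = ρ² + z² = 2.77358² + 0.532² = 7.97579
κ = 2ρ / |p|² = 2×2.77358 / 7.97579 = 0.69550
θ = 2·atan2(ρ, z) = 2·atan2(2.77358, 0.532) = 2.76258 rad
ℓ = θ/κ = 2.76258/0.69550 = 3.97207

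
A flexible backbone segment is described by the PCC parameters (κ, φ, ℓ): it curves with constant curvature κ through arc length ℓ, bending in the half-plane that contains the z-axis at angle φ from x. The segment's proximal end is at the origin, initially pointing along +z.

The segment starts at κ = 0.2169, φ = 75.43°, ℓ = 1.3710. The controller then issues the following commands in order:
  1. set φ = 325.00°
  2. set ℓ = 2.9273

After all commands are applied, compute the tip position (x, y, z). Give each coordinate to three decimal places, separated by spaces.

initial: κ=0.2169, φ=75.43°, ℓ=1.3710
cmd 1: set φ=325.00° → (κ,φ,ℓ)=(0.2169,325.00°,1.3710) → tip=(0.1658,-0.1161,1.3509)
cmd 2: set ℓ=2.9273 → (κ,φ,ℓ)=(0.2169,325.00°,2.9273) → tip=(0.7360,-0.5154,2.7345)

0.736 -0.515 2.735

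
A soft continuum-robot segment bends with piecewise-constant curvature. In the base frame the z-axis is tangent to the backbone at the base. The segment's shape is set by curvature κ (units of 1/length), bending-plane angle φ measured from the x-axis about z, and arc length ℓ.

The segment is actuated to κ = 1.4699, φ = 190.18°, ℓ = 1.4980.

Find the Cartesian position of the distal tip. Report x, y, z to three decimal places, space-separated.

-1.065 -0.191 0.549

θ = κ·ℓ = 1.4699 × 1.4980 = 2.20191 rad
ρ = (1 − cos θ)/κ = (1 − -0.59004)/1.4699 = 1.08174
z = sin θ / κ = 0.80737/1.4699 = 0.54927
x = ρ cos φ = 1.08174 × cos(190.18°) = -1.06471
y = ρ sin φ = 1.08174 × sin(190.18°) = -0.19119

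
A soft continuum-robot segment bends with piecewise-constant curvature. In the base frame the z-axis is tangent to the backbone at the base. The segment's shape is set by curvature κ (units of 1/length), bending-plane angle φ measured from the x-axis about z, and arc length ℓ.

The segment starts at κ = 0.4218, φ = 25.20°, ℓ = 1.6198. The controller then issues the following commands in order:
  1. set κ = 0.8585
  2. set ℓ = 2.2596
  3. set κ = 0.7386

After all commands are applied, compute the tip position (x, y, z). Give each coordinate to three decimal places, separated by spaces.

1.345 0.633 1.347

initial: κ=0.4218, φ=25.20°, ℓ=1.6198
cmd 1: set κ=0.8585 → (κ,φ,ℓ)=(0.8585,25.20°,1.6198) → tip=(0.8651,0.4071,1.1460)
cmd 2: set ℓ=2.2596 → (κ,φ,ℓ)=(0.8585,25.20°,2.2596) → tip=(1.4342,0.6749,1.0864)
cmd 3: set κ=0.7386 → (κ,φ,ℓ)=(0.7386,25.20°,2.2596) → tip=(1.3451,0.6330,1.3474)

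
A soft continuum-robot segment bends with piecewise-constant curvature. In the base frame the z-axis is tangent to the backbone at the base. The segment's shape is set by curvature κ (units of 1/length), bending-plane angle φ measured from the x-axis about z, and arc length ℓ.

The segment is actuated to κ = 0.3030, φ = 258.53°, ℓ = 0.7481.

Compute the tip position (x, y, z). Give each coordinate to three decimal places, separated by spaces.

-0.017 -0.083 0.742

θ = κ·ℓ = 0.3030 × 0.7481 = 0.22667 rad
ρ = (1 − cos θ)/κ = (1 − 0.97442)/0.3030 = 0.08443
z = sin θ / κ = 0.22474/0.3030 = 0.74171
x = ρ cos φ = 0.08443 × cos(258.53°) = -0.01679
y = ρ sin φ = 0.08443 × sin(258.53°) = -0.08274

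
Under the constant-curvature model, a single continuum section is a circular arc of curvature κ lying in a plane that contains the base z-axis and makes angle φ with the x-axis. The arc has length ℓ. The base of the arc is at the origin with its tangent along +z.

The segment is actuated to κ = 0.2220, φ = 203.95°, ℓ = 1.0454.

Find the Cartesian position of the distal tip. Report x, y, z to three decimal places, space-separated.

-0.110 -0.049 1.036

θ = κ·ℓ = 0.2220 × 1.0454 = 0.23208 rad
ρ = (1 − cos θ)/κ = (1 − 0.97319)/0.2220 = 0.12076
z = sin θ / κ = 0.23000/0.2220 = 1.03604
x = ρ cos φ = 0.12076 × cos(203.95°) = -0.11037
y = ρ sin φ = 0.12076 × sin(203.95°) = -0.04902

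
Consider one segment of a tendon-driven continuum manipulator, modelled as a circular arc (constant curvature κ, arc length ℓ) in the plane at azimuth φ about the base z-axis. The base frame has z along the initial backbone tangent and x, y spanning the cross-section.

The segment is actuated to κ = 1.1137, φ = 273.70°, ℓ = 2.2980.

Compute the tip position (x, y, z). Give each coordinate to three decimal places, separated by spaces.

0.106 -1.644 0.494

θ = κ·ℓ = 1.1137 × 2.2980 = 2.55928 rad
ρ = (1 − cos θ)/κ = (1 − -0.83519)/1.1137 = 1.64784
z = sin θ / κ = 0.54995/1.1137 = 0.49381
x = ρ cos φ = 1.64784 × cos(273.70°) = 0.10634
y = ρ sin φ = 1.64784 × sin(273.70°) = -1.64440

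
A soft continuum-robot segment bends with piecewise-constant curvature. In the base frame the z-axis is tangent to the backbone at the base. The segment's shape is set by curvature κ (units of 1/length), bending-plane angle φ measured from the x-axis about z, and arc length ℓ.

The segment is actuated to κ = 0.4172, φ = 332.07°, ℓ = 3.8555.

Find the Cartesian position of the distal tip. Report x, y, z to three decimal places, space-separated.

θ = κ·ℓ = 0.4172 × 3.8555 = 1.60851 rad
ρ = (1 − cos θ)/κ = (1 − -0.03771)/0.4172 = 2.48732
z = sin θ / κ = 0.99929/0.4172 = 2.39523
x = ρ cos φ = 2.48732 × cos(332.07°) = 2.19760
y = ρ sin φ = 2.48732 × sin(332.07°) = -1.16504

2.198 -1.165 2.395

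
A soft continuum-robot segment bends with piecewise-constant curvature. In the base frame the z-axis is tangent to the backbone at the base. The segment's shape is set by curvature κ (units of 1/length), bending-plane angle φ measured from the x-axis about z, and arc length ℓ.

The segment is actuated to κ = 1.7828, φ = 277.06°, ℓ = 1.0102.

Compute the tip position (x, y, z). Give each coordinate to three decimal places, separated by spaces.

0.085 -0.684 0.546

θ = κ·ℓ = 1.7828 × 1.0102 = 1.80098 rad
ρ = (1 − cos θ)/κ = (1 − -0.22816)/1.7828 = 0.68889
z = sin θ / κ = 0.97362/1.7828 = 0.54612
x = ρ cos φ = 0.68889 × cos(277.06°) = 0.08467
y = ρ sin φ = 0.68889 × sin(277.06°) = -0.68367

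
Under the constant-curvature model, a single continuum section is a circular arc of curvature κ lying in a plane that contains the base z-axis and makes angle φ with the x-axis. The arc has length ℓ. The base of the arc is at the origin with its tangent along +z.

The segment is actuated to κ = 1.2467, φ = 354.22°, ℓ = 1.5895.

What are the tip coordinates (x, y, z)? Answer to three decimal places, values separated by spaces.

1.117 -0.113 0.735

θ = κ·ℓ = 1.2467 × 1.5895 = 1.98163 rad
ρ = (1 − cos θ)/κ = (1 − -0.39937)/1.2467 = 1.12246
z = sin θ / κ = 0.91679/1.2467 = 0.73537
x = ρ cos φ = 1.12246 × cos(354.22°) = 1.11676
y = ρ sin φ = 1.12246 × sin(354.22°) = -0.11304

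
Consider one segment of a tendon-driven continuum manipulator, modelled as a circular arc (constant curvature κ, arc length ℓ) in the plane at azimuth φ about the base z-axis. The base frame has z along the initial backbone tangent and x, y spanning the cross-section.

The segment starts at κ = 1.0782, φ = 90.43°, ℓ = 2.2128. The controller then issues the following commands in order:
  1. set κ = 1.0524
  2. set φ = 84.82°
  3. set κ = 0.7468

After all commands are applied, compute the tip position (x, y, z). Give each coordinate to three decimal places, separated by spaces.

initial: κ=1.0782, φ=90.43°, ℓ=2.2128
cmd 1: set κ=1.0524 → (κ,φ,ℓ)=(1.0524,90.43°,2.2128) → tip=(-0.0120,1.6034,0.6901)
cmd 2: set φ=84.82° → (κ,φ,ℓ)=(1.0524,84.82°,2.2128) → tip=(0.1448,1.5969,0.6901)
cmd 3: set κ=0.7468 → (κ,φ,ℓ)=(0.7468,84.82°,2.2128) → tip=(0.1308,1.4424,1.3346)

0.131 1.442 1.335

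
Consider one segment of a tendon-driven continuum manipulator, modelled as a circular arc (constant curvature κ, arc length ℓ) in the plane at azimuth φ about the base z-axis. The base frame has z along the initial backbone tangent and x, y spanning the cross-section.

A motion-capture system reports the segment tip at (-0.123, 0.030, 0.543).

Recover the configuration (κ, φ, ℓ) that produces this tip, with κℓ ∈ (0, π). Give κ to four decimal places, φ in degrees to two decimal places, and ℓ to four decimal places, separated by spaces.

ρ = √(x²+y²) = √(-0.123² + 0.030²) = 0.12661
φ = atan2(y, x) mod 360° = atan2(0.030, -0.123) = 166.2930°
|p|² = ρ² + z² = 0.12661² + 0.543² = 0.31088
κ = 2ρ / |p|² = 2×0.12661 / 0.31088 = 0.81450
θ = 2·atan2(ρ, z) = 2·atan2(0.12661, 0.543) = 0.45813 rad
ℓ = θ/κ = 0.45813/0.81450 = 0.56247

0.8145 166.29 0.5625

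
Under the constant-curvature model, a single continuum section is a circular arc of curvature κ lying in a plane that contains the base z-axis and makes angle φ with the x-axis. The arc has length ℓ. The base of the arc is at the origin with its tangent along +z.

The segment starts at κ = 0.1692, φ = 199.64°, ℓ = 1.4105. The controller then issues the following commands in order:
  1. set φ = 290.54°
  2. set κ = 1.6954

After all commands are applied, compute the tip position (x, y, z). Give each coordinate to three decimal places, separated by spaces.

0.358 -0.956 0.402

initial: κ=0.1692, φ=199.64°, ℓ=1.4105
cmd 1: set φ=290.54° → (κ,φ,ℓ)=(0.1692,290.54°,1.4105) → tip=(0.0588,-0.1569,1.3971)
cmd 2: set κ=1.6954 → (κ,φ,ℓ)=(1.6954,290.54°,1.4105) → tip=(0.3583,-0.9564,0.4022)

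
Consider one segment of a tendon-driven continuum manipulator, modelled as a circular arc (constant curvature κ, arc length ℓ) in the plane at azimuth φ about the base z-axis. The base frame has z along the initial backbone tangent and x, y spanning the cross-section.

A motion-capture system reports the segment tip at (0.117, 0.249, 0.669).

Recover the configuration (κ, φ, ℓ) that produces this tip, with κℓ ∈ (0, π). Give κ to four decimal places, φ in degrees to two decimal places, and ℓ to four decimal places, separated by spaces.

1.0516 64.83 0.7420

ρ = √(x²+y²) = √(0.117² + 0.249²) = 0.27512
φ = atan2(y, x) mod 360° = atan2(0.249, 0.117) = 64.8321°
|p|² = ρ² + z² = 0.27512² + 0.669² = 0.52325
κ = 2ρ / |p|² = 2×0.27512 / 0.52325 = 1.05157
θ = 2·atan2(ρ, z) = 2·atan2(0.27512, 0.669) = 0.78031 rad
ℓ = θ/κ = 0.78031/1.05157 = 0.74204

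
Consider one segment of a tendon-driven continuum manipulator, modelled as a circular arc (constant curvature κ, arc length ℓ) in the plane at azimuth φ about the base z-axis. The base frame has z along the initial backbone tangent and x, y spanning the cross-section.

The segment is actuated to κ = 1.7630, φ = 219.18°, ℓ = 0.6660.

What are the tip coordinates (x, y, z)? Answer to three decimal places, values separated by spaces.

-0.270 -0.220 0.523

θ = κ·ℓ = 1.7630 × 0.6660 = 1.17416 rad
ρ = (1 − cos θ)/κ = (1 − 0.38632)/1.7630 = 0.34809
z = sin θ / κ = 0.92236/1.7630 = 0.52318
x = ρ cos φ = 0.34809 × cos(219.18°) = -0.26983
y = ρ sin φ = 0.34809 × sin(219.18°) = -0.21991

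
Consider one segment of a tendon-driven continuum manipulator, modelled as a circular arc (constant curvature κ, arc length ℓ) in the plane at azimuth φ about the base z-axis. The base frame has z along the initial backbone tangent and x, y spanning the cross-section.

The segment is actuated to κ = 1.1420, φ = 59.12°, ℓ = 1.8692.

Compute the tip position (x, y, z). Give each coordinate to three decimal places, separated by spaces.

0.690 1.153 0.740

θ = κ·ℓ = 1.1420 × 1.8692 = 2.13463 rad
ρ = (1 − cos θ)/κ = (1 − -0.53443)/1.1420 = 1.34363
z = sin θ / κ = 0.84521/1.1420 = 0.74012
x = ρ cos φ = 1.34363 × cos(59.12°) = 0.68961
y = ρ sin φ = 1.34363 × sin(59.12°) = 1.15316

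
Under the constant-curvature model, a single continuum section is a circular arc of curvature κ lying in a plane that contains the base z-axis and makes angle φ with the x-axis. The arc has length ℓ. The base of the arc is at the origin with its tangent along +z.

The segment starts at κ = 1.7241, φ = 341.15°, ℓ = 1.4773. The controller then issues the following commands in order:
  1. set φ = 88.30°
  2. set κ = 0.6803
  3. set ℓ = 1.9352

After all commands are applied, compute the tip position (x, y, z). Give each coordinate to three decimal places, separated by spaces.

0.033 1.100 1.423

initial: κ=1.7241, φ=341.15°, ℓ=1.4773
cmd 1: set φ=88.30° → (κ,φ,ℓ)=(1.7241,88.30°,1.4773) → tip=(0.0315,1.0600,0.3249)
cmd 2: set κ=0.6803 → (κ,φ,ℓ)=(0.6803,88.30°,1.4773) → tip=(0.0202,0.6816,1.2409)
cmd 3: set ℓ=1.9352 → (κ,φ,ℓ)=(0.6803,88.30°,1.9352) → tip=(0.0326,1.0997,1.4227)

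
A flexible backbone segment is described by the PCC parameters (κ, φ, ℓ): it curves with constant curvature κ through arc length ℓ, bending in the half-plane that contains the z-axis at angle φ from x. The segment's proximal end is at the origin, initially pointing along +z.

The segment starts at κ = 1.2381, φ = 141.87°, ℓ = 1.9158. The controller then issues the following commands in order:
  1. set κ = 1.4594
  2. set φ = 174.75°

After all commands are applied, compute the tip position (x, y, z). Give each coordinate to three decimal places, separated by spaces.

initial: κ=1.2381, φ=141.87°, ℓ=1.9158
cmd 1: set κ=1.4594 → (κ,φ,ℓ)=(1.4594,141.87°,1.9158) → tip=(-1.0461,0.8211,0.2322)
cmd 2: set φ=174.75° → (κ,φ,ℓ)=(1.4594,174.75°,1.9158) → tip=(-1.3243,0.1217,0.2322)

-1.324 0.122 0.232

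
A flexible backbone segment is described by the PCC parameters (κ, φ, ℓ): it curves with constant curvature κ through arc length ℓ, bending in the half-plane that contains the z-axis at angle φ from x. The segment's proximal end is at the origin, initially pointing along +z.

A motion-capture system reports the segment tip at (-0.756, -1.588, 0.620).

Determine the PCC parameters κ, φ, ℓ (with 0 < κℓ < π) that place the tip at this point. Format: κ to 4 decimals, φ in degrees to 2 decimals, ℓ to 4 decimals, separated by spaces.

ρ = √(x²+y²) = √(-0.756² + -1.588²) = 1.75877
φ = atan2(y, x) mod 360° = atan2(-1.588, -0.756) = 244.5423°
|p|² = ρ² + z² = 1.75877² + 0.620² = 3.47768
κ = 2ρ / |p|² = 2×1.75877 / 3.47768 = 1.01146
θ = 2·atan2(ρ, z) = 2·atan2(1.75877, 0.620) = 2.46376 rad
ℓ = θ/κ = 2.46376/1.01146 = 2.43584

1.0115 244.54 2.4358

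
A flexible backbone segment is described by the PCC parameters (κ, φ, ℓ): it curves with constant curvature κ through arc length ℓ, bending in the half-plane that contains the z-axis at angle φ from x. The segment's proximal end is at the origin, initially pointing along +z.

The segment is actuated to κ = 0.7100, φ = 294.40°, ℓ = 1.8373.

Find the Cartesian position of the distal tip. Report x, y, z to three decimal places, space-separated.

0.429 -0.945 1.359

θ = κ·ℓ = 0.7100 × 1.8373 = 1.30448 rad
ρ = (1 − cos θ)/κ = (1 − 0.26318)/0.7100 = 1.03778
z = sin θ / κ = 0.96475/0.7100 = 1.35880
x = ρ cos φ = 1.03778 × cos(294.40°) = 0.42871
y = ρ sin φ = 1.03778 × sin(294.40°) = -0.94509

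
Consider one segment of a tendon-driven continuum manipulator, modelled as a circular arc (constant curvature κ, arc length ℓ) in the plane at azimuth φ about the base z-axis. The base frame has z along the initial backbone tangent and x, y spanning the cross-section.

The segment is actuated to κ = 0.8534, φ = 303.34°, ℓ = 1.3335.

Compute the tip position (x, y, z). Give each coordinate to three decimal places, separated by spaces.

θ = κ·ℓ = 0.8534 × 1.3335 = 1.13801 rad
ρ = (1 − cos θ)/κ = (1 − 0.41940)/0.8534 = 0.68033
z = sin θ / κ = 0.90780/0.8534 = 1.06375
x = ρ cos φ = 0.68033 × cos(303.34°) = 0.37392
y = ρ sin φ = 0.68033 × sin(303.34°) = -0.56837

0.374 -0.568 1.064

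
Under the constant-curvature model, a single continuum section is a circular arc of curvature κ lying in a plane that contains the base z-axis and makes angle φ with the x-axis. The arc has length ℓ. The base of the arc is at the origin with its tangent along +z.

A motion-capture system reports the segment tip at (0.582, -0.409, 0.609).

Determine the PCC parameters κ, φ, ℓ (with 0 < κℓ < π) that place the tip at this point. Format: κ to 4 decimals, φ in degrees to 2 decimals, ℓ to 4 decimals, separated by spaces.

1.6224 324.90 1.0635

ρ = √(x²+y²) = √(0.582² + -0.409²) = 0.71134
φ = atan2(y, x) mod 360° = atan2(-0.409, 0.582) = 324.9024°
|p|² = ρ² + z² = 0.71134² + 0.609² = 0.87689
κ = 2ρ / |p|² = 2×0.71134 / 0.87689 = 1.62242
θ = 2·atan2(ρ, z) = 2·atan2(0.71134, 0.609) = 1.72551 rad
ℓ = θ/κ = 1.72551/1.62242 = 1.06354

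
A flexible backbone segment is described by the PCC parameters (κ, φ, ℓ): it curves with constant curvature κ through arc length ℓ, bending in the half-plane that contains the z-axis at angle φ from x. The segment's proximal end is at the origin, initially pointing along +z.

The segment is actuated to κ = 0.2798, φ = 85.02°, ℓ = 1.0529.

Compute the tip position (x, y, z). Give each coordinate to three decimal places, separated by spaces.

θ = κ·ℓ = 0.2798 × 1.0529 = 0.29460 rad
ρ = (1 − cos θ)/κ = (1 − 0.95692)/0.2798 = 0.15397
z = sin θ / κ = 0.29036/0.2798 = 1.03774
x = ρ cos φ = 0.15397 × cos(85.02°) = 0.01337
y = ρ sin φ = 0.15397 × sin(85.02°) = 0.15339

0.013 0.153 1.038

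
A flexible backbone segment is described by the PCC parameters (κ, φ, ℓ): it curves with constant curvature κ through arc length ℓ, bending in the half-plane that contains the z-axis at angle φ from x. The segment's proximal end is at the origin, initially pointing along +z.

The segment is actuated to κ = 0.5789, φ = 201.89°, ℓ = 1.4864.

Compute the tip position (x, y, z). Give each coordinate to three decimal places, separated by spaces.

-0.558 -0.224 1.310

θ = κ·ℓ = 0.5789 × 1.4864 = 0.86048 rad
ρ = (1 − cos θ)/κ = (1 − 0.65208)/0.5789 = 0.60101
z = sin θ / κ = 0.75815/0.5789 = 1.30965
x = ρ cos φ = 0.60101 × cos(201.89°) = -0.55768
y = ρ sin φ = 0.60101 × sin(201.89°) = -0.22407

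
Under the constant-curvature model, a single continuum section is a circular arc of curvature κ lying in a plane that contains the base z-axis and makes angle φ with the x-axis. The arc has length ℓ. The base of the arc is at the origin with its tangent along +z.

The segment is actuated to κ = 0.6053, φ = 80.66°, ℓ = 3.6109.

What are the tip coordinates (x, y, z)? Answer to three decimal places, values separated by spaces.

0.423 2.571 1.349

θ = κ·ℓ = 0.6053 × 3.6109 = 2.18568 rad
ρ = (1 − cos θ)/κ = (1 − -0.57686)/0.6053 = 2.60509
z = sin θ / κ = 0.81684/0.6053 = 1.34948
x = ρ cos φ = 2.60509 × cos(80.66°) = 0.42279
y = ρ sin φ = 2.60509 × sin(80.66°) = 2.57055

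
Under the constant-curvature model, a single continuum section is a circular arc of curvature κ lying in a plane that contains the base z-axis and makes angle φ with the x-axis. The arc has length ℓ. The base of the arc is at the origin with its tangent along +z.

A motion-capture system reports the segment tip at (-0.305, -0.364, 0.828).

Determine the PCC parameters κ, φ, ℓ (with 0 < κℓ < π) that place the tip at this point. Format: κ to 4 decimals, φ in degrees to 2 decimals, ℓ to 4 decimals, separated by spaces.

1.0424 230.04 0.9991

ρ = √(x²+y²) = √(-0.305² + -0.364²) = 0.47489
φ = atan2(y, x) mod 360° = atan2(-0.364, -0.305) = 230.0400°
|p|² = ρ² + z² = 0.47489² + 0.828² = 0.91110
κ = 2ρ / |p|² = 2×0.47489 / 0.91110 = 1.04245
θ = 2·atan2(ρ, z) = 2·atan2(0.47489, 0.828) = 1.04147 rad
ℓ = θ/κ = 1.04147/1.04245 = 0.99906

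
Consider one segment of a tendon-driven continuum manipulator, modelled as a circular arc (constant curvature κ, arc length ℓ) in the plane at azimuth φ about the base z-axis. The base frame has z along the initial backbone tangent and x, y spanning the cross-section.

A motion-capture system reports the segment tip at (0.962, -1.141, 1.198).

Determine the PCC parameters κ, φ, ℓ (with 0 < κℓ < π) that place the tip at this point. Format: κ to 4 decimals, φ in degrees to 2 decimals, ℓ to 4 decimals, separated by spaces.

ρ = √(x²+y²) = √(0.962² + -1.141²) = 1.49242
φ = atan2(y, x) mod 360° = atan2(-1.141, 0.962) = 310.1349°
|p|² = ρ² + z² = 1.49242² + 1.198² = 3.66253
κ = 2ρ / |p|² = 2×1.49242 / 3.66253 = 0.81497
θ = 2·atan2(ρ, z) = 2·atan2(1.49242, 1.198) = 1.78880 rad
ℓ = θ/κ = 1.78880/0.81497 = 2.19493

0.8150 310.13 2.1949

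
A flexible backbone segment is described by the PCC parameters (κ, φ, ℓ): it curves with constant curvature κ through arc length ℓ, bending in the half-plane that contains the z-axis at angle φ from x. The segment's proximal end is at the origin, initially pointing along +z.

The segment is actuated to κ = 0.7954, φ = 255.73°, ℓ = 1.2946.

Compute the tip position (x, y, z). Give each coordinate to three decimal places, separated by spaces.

-0.150 -0.591 1.078

θ = κ·ℓ = 0.7954 × 1.2946 = 1.02972 rad
ρ = (1 − cos θ)/κ = (1 − 0.51505)/0.7954 = 0.60969
z = sin θ / κ = 0.85716/0.7954 = 1.07764
x = ρ cos φ = 0.60969 × cos(255.73°) = -0.15028
y = ρ sin φ = 0.60969 × sin(255.73°) = -0.59088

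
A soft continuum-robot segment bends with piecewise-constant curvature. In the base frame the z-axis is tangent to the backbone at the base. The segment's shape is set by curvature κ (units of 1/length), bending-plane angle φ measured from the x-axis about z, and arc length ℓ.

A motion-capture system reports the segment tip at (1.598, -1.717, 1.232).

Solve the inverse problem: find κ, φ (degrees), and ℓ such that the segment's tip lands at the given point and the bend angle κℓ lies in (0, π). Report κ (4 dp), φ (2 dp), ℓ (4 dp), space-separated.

0.6683 312.94 3.2535

ρ = √(x²+y²) = √(1.598² + -1.717²) = 2.34557
φ = atan2(y, x) mod 360° = atan2(-1.717, 1.598) = 312.9441°
|p|² = ρ² + z² = 2.34557² + 1.232² = 7.01952
κ = 2ρ / |p|² = 2×2.34557 / 7.01952 = 0.66830
θ = 2·atan2(ρ, z) = 2·atan2(2.34557, 1.232) = 2.17431 rad
ℓ = θ/κ = 2.17431/0.66830 = 3.25350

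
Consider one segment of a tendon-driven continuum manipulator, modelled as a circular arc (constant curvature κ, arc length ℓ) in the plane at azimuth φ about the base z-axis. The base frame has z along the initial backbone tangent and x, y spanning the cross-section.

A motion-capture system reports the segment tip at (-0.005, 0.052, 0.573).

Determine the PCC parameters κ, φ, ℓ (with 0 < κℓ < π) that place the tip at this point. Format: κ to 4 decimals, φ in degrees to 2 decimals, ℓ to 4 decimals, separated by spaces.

0.3156 95.49 0.5762

ρ = √(x²+y²) = √(-0.005² + 0.052²) = 0.05224
φ = atan2(y, x) mod 360° = atan2(0.052, -0.005) = 95.4923°
|p|² = ρ² + z² = 0.05224² + 0.573² = 0.33106
κ = 2ρ / |p|² = 2×0.05224 / 0.33106 = 0.31559
θ = 2·atan2(ρ, z) = 2·atan2(0.05224, 0.573) = 0.18184 rad
ℓ = θ/κ = 0.18184/0.31559 = 0.57617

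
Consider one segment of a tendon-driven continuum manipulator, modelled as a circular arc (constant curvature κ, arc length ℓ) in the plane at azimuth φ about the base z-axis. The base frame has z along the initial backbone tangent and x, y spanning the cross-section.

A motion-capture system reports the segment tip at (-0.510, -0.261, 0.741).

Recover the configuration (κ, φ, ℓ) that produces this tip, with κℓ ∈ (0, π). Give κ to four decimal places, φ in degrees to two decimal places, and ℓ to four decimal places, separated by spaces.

ρ = √(x²+y²) = √(-0.510² + -0.261²) = 0.57291
φ = atan2(y, x) mod 360° = atan2(-0.261, -0.510) = 207.1018°
|p|² = ρ² + z² = 0.57291² + 0.741² = 0.87730
κ = 2ρ / |p|² = 2×0.57291 / 0.87730 = 1.30606
θ = 2·atan2(ρ, z) = 2·atan2(0.57291, 0.741) = 1.31631 rad
ℓ = θ/κ = 1.31631/1.30606 = 1.00785

1.3061 207.10 1.0078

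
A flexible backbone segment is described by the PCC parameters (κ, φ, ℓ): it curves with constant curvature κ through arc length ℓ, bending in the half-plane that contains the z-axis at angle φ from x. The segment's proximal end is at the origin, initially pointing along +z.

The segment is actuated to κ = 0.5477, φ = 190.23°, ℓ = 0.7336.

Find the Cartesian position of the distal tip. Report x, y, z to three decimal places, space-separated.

θ = κ·ℓ = 0.5477 × 0.7336 = 0.40179 rad
ρ = (1 − cos θ)/κ = (1 − 0.92036)/0.5477 = 0.14541
z = sin θ / κ = 0.39107/0.5477 = 0.71402
x = ρ cos φ = 0.14541 × cos(190.23°) = -0.14309
y = ρ sin φ = 0.14541 × sin(190.23°) = -0.02582

-0.143 -0.026 0.714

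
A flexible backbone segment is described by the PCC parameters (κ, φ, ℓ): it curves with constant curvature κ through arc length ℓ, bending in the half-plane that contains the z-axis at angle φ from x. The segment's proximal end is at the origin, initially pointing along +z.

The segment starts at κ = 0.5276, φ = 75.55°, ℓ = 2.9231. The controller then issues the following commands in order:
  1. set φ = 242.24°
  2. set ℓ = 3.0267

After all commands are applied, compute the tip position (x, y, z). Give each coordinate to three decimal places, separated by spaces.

initial: κ=0.5276, φ=75.55°, ℓ=2.9231
cmd 1: set φ=242.24° → (κ,φ,ℓ)=(0.5276,242.24°,2.9231) → tip=(-0.8576,-1.6293,1.8946)
cmd 2: set ℓ=3.0267 → (κ,φ,ℓ)=(0.5276,242.24°,3.0267) → tip=(-0.9058,-1.7210,1.8947)

-0.906 -1.721 1.895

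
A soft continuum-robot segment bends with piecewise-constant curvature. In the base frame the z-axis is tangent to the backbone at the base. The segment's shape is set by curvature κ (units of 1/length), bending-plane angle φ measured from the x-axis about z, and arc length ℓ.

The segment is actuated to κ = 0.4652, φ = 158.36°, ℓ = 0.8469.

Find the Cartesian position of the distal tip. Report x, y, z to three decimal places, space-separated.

θ = κ·ℓ = 0.4652 × 0.8469 = 0.39398 rad
ρ = (1 − cos θ)/κ = (1 − 0.92339)/0.4652 = 0.16468
z = sin θ / κ = 0.38386/0.4652 = 0.82516
x = ρ cos φ = 0.16468 × cos(158.36°) = -0.15308
y = ρ sin φ = 0.16468 × sin(158.36°) = 0.06073

-0.153 0.061 0.825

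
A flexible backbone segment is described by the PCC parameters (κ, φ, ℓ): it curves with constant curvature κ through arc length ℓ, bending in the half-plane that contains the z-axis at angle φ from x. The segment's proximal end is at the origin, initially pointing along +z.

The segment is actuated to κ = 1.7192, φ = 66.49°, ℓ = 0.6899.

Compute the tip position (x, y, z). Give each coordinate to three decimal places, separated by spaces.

0.145 0.333 0.539

θ = κ·ℓ = 1.7192 × 0.6899 = 1.18608 rad
ρ = (1 − cos θ)/κ = (1 − 0.37530)/1.7192 = 0.36337
z = sin θ / κ = 0.92690/1.7192 = 0.53915
x = ρ cos φ = 0.36337 × cos(66.49°) = 0.14495
y = ρ sin φ = 0.36337 × sin(66.49°) = 0.33320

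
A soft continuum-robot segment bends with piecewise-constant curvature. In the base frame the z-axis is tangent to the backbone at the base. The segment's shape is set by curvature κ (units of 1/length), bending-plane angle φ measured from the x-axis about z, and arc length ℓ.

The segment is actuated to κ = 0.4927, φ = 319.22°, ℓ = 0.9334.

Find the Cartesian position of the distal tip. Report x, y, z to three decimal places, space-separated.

0.160 -0.138 0.901

θ = κ·ℓ = 0.4927 × 0.9334 = 0.45989 rad
ρ = (1 − cos θ)/κ = (1 − 0.89610)/0.4927 = 0.21087
z = sin θ / κ = 0.44385/0.4927 = 0.90084
x = ρ cos φ = 0.21087 × cos(319.22°) = 0.15968
y = ρ sin φ = 0.21087 × sin(319.22°) = -0.13773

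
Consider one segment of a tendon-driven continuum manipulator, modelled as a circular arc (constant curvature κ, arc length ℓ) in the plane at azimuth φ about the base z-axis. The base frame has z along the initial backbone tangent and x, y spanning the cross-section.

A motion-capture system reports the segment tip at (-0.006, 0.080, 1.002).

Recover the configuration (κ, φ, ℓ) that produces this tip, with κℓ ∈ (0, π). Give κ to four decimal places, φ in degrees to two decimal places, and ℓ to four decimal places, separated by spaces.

ρ = √(x²+y²) = √(-0.006² + 0.080²) = 0.08022
φ = atan2(y, x) mod 360° = atan2(0.080, -0.006) = 94.2892°
|p|² = ρ² + z² = 0.08022² + 1.002² = 1.01044
κ = 2ρ / |p|² = 2×0.08022 / 1.01044 = 0.15879
θ = 2·atan2(ρ, z) = 2·atan2(0.08022, 1.002) = 0.15979 rad
ℓ = θ/κ = 0.15979/0.15879 = 1.00628

0.1588 94.29 1.0063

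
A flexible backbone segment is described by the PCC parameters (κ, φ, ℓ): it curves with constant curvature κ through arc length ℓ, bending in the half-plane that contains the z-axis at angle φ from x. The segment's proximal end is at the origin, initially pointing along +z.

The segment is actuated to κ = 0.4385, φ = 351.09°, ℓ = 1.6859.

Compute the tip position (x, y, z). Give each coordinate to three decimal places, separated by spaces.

θ = κ·ℓ = 0.4385 × 1.6859 = 0.73927 rad
ρ = (1 − cos θ)/κ = (1 − 0.73896)/0.4385 = 0.59530
z = sin θ / κ = 0.67375/0.4385 = 1.53648
x = ρ cos φ = 0.59530 × cos(351.09°) = 0.58811
y = ρ sin φ = 0.59530 × sin(351.09°) = -0.09220

0.588 -0.092 1.536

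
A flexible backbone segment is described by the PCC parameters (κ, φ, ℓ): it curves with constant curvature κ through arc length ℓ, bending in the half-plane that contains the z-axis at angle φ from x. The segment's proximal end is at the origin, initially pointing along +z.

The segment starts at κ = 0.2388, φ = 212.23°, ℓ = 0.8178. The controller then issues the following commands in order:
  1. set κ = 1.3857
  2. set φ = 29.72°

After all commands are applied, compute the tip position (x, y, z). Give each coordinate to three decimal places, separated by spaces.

initial: κ=0.2388, φ=212.23°, ℓ=0.8178
cmd 1: set κ=1.3857 → (κ,φ,ℓ)=(1.3857,212.23°,0.8178) → tip=(-0.3518,-0.2218,0.6537)
cmd 2: set φ=29.72° → (κ,φ,ℓ)=(1.3857,29.72°,0.8178) → tip=(0.3612,0.2062,0.6537)

0.361 0.206 0.654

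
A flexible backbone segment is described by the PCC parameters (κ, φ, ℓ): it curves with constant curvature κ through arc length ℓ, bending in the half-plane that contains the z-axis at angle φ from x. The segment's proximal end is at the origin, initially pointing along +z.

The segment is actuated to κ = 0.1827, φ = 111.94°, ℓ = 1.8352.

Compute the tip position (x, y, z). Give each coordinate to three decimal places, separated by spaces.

θ = κ·ℓ = 0.1827 × 1.8352 = 0.33529 rad
ρ = (1 − cos θ)/κ = (1 − 0.94431)/0.1827 = 0.30479
z = sin θ / κ = 0.32904/0.1827 = 1.80101
x = ρ cos φ = 0.30479 × cos(111.94°) = -0.11388
y = ρ sin φ = 0.30479 × sin(111.94°) = 0.28272

-0.114 0.283 1.801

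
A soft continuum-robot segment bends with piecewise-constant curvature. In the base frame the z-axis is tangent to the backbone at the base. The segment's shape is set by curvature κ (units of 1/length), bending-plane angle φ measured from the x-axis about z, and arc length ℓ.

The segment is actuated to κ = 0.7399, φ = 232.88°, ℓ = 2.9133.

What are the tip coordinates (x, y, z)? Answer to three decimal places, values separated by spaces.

θ = κ·ℓ = 0.7399 × 2.9133 = 2.15555 rad
ρ = (1 − cos θ)/κ = (1 − -0.55199)/0.7399 = 2.09757
z = sin θ / κ = 0.83385/0.7399 = 1.12697
x = ρ cos φ = 2.09757 × cos(232.88°) = -1.26586
y = ρ sin φ = 2.09757 × sin(232.88°) = -1.67255

-1.266 -1.673 1.127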